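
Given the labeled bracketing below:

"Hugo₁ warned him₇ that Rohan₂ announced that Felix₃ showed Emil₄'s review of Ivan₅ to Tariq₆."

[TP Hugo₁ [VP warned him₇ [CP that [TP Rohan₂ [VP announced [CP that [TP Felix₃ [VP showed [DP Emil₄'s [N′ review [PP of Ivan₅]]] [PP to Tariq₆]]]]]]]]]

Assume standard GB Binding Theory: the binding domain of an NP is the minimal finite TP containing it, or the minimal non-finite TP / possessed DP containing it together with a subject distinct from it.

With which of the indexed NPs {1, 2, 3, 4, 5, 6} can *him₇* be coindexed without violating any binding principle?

*him* is a pronoun, so Principle B applies: it must be free in its binding domain.
Binding domain of *him₇*: the matrix TP, whose subject is Hugo₁.
*Hugo₁* c-commands the pronoun within its binding domain → coindexation would violate Principle B.
*Rohan₂*: the pronoun c-commands this R-expression → coindexation would violate Principle C on *Rohan₂*.
*Felix₃*: the pronoun c-commands this R-expression → coindexation would violate Principle C on *Felix₃*.
*Emil₄*: the pronoun c-commands this R-expression → coindexation would violate Principle C on *Emil₄*.
*Ivan₅*: the pronoun c-commands this R-expression → coindexation would violate Principle C on *Ivan₅*.
*Tariq₆*: the pronoun c-commands this R-expression → coindexation would violate Principle C on *Tariq₆*.

none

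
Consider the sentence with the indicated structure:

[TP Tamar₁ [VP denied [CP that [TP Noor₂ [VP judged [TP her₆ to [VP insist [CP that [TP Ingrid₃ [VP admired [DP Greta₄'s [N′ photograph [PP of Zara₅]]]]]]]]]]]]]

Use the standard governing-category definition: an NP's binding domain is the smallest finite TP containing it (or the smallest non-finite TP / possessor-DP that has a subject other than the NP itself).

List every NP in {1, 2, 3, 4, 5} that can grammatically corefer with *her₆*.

{1}

*her* is a pronoun, so Principle B applies: it must be free in its binding domain.
Binding domain of *her₆*: the embedded TP, whose subject is Noor₂.
*Tamar₁* c-commands the pronoun but from outside its binding domain, and is not c-commanded by it → coindexation permitted.
*Noor₂* c-commands the pronoun within its binding domain → coindexation would violate Principle B.
*Ingrid₃*: the pronoun c-commands this R-expression → coindexation would violate Principle C on *Ingrid₃*.
*Greta₄*: the pronoun c-commands this R-expression → coindexation would violate Principle C on *Greta₄*.
*Zara₅*: the pronoun c-commands this R-expression → coindexation would violate Principle C on *Zara₅*.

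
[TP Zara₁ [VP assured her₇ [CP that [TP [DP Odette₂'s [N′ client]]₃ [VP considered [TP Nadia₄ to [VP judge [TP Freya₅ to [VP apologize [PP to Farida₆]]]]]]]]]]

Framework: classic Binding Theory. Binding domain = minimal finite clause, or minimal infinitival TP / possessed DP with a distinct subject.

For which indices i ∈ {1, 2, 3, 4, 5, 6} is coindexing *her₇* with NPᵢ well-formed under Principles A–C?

*her* is a pronoun, so Principle B applies: it must be free in its binding domain.
Binding domain of *her₇*: the matrix TP, whose subject is Zara₁.
*Zara₁* c-commands the pronoun within its binding domain → coindexation would violate Principle B.
*Odette₂*: the pronoun c-commands this R-expression → coindexation would violate Principle C on *Odette₂*.
*[Odette₂'s client]₃*: the pronoun c-commands this R-expression → coindexation would violate Principle C on *[Odette₂'s client]₃*.
*Nadia₄*: the pronoun c-commands this R-expression → coindexation would violate Principle C on *Nadia₄*.
*Freya₅*: the pronoun c-commands this R-expression → coindexation would violate Principle C on *Freya₅*.
*Farida₆*: the pronoun c-commands this R-expression → coindexation would violate Principle C on *Farida₆*.

none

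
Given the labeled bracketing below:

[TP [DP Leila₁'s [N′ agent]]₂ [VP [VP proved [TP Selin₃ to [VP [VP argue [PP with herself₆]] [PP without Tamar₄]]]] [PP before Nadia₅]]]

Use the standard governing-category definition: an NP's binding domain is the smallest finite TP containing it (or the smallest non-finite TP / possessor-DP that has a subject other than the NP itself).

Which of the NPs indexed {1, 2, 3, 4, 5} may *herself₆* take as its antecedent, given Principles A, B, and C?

{3}

*herself* is an anaphor, so Principle A applies: it must be bound in its binding domain.
Binding domain of *herself₆*: the embedded TP, whose subject is Selin₃.
*Leila₁* does not c-command the anaphor → cannot bind it.
*[Leila₁'s agent]₂* c-commands the anaphor but is outside its binding domain → cannot satisfy Principle A.
*Selin₃* c-commands the anaphor within its binding domain → licit binder.
*Tamar₄* does not c-command the anaphor → cannot bind it.
*Nadia₅* does not c-command the anaphor → cannot bind it.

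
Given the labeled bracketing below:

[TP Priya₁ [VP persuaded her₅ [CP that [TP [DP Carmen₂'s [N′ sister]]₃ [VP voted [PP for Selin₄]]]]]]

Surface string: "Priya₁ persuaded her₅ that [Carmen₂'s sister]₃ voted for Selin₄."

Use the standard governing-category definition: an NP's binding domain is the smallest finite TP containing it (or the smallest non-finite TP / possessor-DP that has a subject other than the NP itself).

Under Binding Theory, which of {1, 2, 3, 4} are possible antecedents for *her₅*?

*her* is a pronoun, so Principle B applies: it must be free in its binding domain.
Binding domain of *her₅*: the matrix TP, whose subject is Priya₁.
*Priya₁* c-commands the pronoun within its binding domain → coindexation would violate Principle B.
*Carmen₂*: the pronoun c-commands this R-expression → coindexation would violate Principle C on *Carmen₂*.
*[Carmen₂'s sister]₃*: the pronoun c-commands this R-expression → coindexation would violate Principle C on *[Carmen₂'s sister]₃*.
*Selin₄*: the pronoun c-commands this R-expression → coindexation would violate Principle C on *Selin₄*.

none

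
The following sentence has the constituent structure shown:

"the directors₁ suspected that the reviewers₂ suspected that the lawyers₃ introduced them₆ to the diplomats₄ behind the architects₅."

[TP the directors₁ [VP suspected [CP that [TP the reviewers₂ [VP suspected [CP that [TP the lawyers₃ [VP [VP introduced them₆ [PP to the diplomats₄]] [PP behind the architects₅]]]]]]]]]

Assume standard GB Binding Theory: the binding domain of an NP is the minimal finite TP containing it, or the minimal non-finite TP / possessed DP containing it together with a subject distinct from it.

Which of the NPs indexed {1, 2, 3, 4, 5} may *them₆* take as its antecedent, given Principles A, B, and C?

*them* is a pronoun, so Principle B applies: it must be free in its binding domain.
Binding domain of *them₆*: the embedded TP, whose subject is the lawyers₃.
*the directors₁* c-commands the pronoun but from outside its binding domain, and is not c-commanded by it → coindexation permitted.
*the reviewers₂* c-commands the pronoun but from outside its binding domain, and is not c-commanded by it → coindexation permitted.
*the lawyers₃* c-commands the pronoun within its binding domain → coindexation would violate Principle B.
*the diplomats₄*: the pronoun c-commands this R-expression → coindexation would violate Principle C on *the diplomats₄*.
*the architects₅* and the pronoun do not c-command one another → neither Principle B nor Principle C is at stake; coindexation permitted.

{1, 2, 5}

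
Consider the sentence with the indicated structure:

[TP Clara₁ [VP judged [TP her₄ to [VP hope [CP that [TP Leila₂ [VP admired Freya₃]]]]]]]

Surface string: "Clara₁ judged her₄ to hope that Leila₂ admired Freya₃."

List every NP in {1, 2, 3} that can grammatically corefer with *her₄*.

none

*her* is a pronoun, so Principle B applies: it must be free in its binding domain.
Binding domain of *her₄*: the matrix TP, whose subject is Clara₁.
*Clara₁* c-commands the pronoun within its binding domain → coindexation would violate Principle B.
*Leila₂*: the pronoun c-commands this R-expression → coindexation would violate Principle C on *Leila₂*.
*Freya₃*: the pronoun c-commands this R-expression → coindexation would violate Principle C on *Freya₃*.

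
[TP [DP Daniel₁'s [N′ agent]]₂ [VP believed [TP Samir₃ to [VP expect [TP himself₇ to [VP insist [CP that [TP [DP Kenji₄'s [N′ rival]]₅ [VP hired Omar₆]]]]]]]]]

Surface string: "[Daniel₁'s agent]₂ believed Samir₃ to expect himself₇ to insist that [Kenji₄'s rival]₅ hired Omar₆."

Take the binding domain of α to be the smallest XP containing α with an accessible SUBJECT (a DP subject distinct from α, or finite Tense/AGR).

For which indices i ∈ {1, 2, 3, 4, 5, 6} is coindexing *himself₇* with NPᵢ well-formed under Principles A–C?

{3}

*himself* is an anaphor, so Principle A applies: it must be bound in its binding domain.
Binding domain of *himself₇*: the embedded TP, whose subject is Samir₃.
*Daniel₁* does not c-command the anaphor → cannot bind it.
*[Daniel₁'s agent]₂* c-commands the anaphor but is outside its binding domain → cannot satisfy Principle A.
*Samir₃* c-commands the anaphor within its binding domain → licit binder.
*Kenji₄* does not c-command the anaphor → cannot bind it.
*[Kenji₄'s rival]₅* does not c-command the anaphor → cannot bind it.
*Omar₆* does not c-command the anaphor → cannot bind it.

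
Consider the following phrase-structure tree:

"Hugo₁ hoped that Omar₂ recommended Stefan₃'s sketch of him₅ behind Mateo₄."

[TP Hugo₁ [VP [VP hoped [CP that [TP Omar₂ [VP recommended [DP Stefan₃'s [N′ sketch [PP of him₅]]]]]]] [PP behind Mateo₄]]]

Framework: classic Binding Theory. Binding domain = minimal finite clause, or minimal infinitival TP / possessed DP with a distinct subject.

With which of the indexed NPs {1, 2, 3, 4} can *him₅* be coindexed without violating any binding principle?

{1, 2, 4}

*him* is a pronoun, so Principle B applies: it must be free in its binding domain.
Binding domain of *him₅*: the possessed DP, whose subject is Stefan₃.
*Hugo₁* c-commands the pronoun but from outside its binding domain, and is not c-commanded by it → coindexation permitted.
*Omar₂* c-commands the pronoun but from outside its binding domain, and is not c-commanded by it → coindexation permitted.
*Stefan₃* c-commands the pronoun within its binding domain → coindexation would violate Principle B.
*Mateo₄* and the pronoun do not c-command one another → neither Principle B nor Principle C is at stake; coindexation permitted.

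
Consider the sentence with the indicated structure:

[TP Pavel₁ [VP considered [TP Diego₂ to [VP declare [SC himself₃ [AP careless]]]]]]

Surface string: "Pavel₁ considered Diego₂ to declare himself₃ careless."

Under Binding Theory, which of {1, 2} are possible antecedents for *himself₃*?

*himself* is an anaphor, so Principle A applies: it must be bound in its binding domain.
Binding domain of *himself₃*: the embedded TP, whose subject is Diego₂.
*Pavel₁* c-commands the anaphor but is outside its binding domain → cannot satisfy Principle A.
*Diego₂* c-commands the anaphor within its binding domain → licit binder.

{2}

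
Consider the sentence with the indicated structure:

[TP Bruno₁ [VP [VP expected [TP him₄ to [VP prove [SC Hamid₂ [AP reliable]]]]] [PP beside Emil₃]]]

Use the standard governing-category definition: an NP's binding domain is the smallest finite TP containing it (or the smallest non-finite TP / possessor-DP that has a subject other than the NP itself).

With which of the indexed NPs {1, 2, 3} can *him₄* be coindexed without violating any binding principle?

*him* is a pronoun, so Principle B applies: it must be free in its binding domain.
Binding domain of *him₄*: the matrix TP, whose subject is Bruno₁.
*Bruno₁* c-commands the pronoun within its binding domain → coindexation would violate Principle B.
*Hamid₂*: the pronoun c-commands this R-expression → coindexation would violate Principle C on *Hamid₂*.
*Emil₃* and the pronoun do not c-command one another → neither Principle B nor Principle C is at stake; coindexation permitted.

{3}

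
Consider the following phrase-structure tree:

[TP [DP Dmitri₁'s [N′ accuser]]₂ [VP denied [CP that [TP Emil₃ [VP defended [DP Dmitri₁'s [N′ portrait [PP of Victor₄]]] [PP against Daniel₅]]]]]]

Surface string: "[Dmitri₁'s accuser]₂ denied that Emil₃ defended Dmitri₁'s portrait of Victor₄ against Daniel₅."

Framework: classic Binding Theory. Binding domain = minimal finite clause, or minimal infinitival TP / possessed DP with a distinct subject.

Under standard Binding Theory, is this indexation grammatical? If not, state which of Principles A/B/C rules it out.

grammatical

The two coindexed NPs are *Dmitri₁* and *Dmitri₁*.
*Dmitri₁* is an R-expression; no coindexed NP c-commands it, so Principle C holds.
*Dmitri₁* is an R-expression; *Dmitri₁* does not c-command it, and no other NP shares its index, so Principle C is satisfied.
All principles are respected.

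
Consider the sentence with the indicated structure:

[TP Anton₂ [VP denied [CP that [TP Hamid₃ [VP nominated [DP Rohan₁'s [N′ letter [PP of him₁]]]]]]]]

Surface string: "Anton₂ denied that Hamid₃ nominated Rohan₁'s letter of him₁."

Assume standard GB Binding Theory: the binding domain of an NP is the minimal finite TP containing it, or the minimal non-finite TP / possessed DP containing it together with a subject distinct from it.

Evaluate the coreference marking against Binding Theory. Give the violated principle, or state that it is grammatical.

Principle B

The two coindexed NPs are *Rohan₁* and *him₁*.
*him₁* is a pronoun. Its binding domain is the possessed DP, whose subject is Rohan₁.
*Rohan₁* c-commands it within that domain and carries the same index.
The pronoun is locally bound → Principle B violation.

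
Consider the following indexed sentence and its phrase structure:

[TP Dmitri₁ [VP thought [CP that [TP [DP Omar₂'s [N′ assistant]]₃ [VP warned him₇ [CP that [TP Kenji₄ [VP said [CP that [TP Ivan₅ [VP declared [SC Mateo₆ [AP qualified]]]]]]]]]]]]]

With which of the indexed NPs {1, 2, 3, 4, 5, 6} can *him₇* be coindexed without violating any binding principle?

{1, 2}

*him* is a pronoun, so Principle B applies: it must be free in its binding domain.
Binding domain of *him₇*: the embedded TP, whose subject is [Omar₂'s assistant]₃.
*Dmitri₁* c-commands the pronoun but from outside its binding domain, and is not c-commanded by it → coindexation permitted.
*Omar₂* and the pronoun do not c-command one another → neither Principle B nor Principle C is at stake; coindexation permitted.
*[Omar₂'s assistant]₃* c-commands the pronoun within its binding domain → coindexation would violate Principle B.
*Kenji₄*: the pronoun c-commands this R-expression → coindexation would violate Principle C on *Kenji₄*.
*Ivan₅*: the pronoun c-commands this R-expression → coindexation would violate Principle C on *Ivan₅*.
*Mateo₆*: the pronoun c-commands this R-expression → coindexation would violate Principle C on *Mateo₆*.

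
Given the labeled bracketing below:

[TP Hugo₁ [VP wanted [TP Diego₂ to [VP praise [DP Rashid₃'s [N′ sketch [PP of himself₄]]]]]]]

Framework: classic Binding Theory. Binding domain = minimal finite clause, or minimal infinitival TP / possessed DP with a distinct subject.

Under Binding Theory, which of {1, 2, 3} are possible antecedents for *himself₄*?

{3}

*himself* is an anaphor, so Principle A applies: it must be bound in its binding domain.
Binding domain of *himself₄*: the possessed DP, whose subject is Rashid₃.
*Hugo₁* c-commands the anaphor but is outside its binding domain → cannot satisfy Principle A.
*Diego₂* c-commands the anaphor but is outside its binding domain → cannot satisfy Principle A.
*Rashid₃* c-commands the anaphor within its binding domain → licit binder.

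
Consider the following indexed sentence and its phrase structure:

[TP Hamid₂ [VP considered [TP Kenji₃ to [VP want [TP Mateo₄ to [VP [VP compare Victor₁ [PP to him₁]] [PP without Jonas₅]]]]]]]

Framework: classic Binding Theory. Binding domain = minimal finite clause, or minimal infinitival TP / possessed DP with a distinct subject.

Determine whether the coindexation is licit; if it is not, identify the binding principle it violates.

The two coindexed NPs are *Victor₁* and *him₁*.
*him₁* is a pronoun. Its binding domain is the embedded TP, whose subject is Mateo₄.
*Victor₁* c-commands it within that domain and carries the same index.
The pronoun is locally bound → Principle B violation.

Principle B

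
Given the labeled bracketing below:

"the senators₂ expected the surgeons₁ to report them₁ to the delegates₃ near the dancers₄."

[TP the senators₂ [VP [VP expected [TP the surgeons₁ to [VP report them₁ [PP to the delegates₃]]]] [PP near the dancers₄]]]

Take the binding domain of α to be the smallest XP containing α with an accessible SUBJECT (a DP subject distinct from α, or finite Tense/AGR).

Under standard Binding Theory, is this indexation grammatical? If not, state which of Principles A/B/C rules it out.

Principle B

The two coindexed NPs are *the surgeons₁* and *them₁*.
*them₁* is a pronoun. Its binding domain is the embedded TP, whose subject is the surgeons₁.
*the surgeons₁* c-commands it within that domain and carries the same index.
The pronoun is locally bound → Principle B violation.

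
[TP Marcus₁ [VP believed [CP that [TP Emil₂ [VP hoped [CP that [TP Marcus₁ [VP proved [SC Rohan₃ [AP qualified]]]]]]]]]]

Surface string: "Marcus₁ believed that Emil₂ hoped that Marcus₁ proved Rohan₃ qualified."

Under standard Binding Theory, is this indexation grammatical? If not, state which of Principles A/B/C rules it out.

The two coindexed NPs are *Marcus₁* (the higher occurrence) and *Marcus₁* (the lower occurrence).
*Marcus₁* (the lower occurrence) is an R-expression. Principle C requires it to be free everywhere.
*Marcus₁* (the higher occurrence) c-commands it and carries the same index.
The R-expression is bound → Principle C violation.

Principle C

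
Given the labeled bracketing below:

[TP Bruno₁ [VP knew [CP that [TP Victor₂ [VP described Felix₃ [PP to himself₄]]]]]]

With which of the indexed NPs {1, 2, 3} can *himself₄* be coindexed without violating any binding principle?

{2, 3}

*himself* is an anaphor, so Principle A applies: it must be bound in its binding domain.
Binding domain of *himself₄*: the embedded TP, whose subject is Victor₂.
*Bruno₁* c-commands the anaphor but is outside its binding domain → cannot satisfy Principle A.
*Victor₂* c-commands the anaphor within its binding domain → licit binder.
*Felix₃* c-commands the anaphor within its binding domain → licit binder.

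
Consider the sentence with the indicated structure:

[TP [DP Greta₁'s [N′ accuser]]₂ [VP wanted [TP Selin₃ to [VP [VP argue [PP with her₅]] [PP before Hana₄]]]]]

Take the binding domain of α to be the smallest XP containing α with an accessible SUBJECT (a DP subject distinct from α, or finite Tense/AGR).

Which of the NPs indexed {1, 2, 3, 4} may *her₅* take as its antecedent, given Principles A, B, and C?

{1, 2, 4}

*her* is a pronoun, so Principle B applies: it must be free in its binding domain.
Binding domain of *her₅*: the embedded TP, whose subject is Selin₃.
*Greta₁* and the pronoun do not c-command one another → neither Principle B nor Principle C is at stake; coindexation permitted.
*[Greta₁'s accuser]₂* c-commands the pronoun but from outside its binding domain, and is not c-commanded by it → coindexation permitted.
*Selin₃* c-commands the pronoun within its binding domain → coindexation would violate Principle B.
*Hana₄* and the pronoun do not c-command one another → neither Principle B nor Principle C is at stake; coindexation permitted.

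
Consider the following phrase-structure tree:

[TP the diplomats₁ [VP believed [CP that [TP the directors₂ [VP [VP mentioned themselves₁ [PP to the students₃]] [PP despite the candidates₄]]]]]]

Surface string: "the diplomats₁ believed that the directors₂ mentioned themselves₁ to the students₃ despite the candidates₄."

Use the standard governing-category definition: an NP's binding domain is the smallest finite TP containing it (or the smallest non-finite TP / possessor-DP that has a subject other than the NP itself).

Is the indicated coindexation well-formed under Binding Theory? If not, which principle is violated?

Principle A

The two coindexed NPs are *the diplomats₁* and *themselves₁*.
*themselves₁* is an anaphor. Principle A requires it to be bound within its binding domain — the embedded TP, whose subject is the directors₂.
Within that domain it is c-commanded by *the directors₂*, which does not share its index.
*the diplomats₁* does c-command the anaphor, but from outside its binding domain.
The anaphor is unbound in its domain → Principle A violation.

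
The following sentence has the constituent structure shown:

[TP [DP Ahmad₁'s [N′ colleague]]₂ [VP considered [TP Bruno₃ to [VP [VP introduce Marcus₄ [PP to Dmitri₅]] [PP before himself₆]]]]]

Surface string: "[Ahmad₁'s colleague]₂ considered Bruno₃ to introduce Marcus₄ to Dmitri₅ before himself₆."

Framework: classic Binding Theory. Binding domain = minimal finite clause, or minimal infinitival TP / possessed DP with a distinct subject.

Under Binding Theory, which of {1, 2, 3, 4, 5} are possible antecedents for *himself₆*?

{3}

*himself* is an anaphor, so Principle A applies: it must be bound in its binding domain.
Binding domain of *himself₆*: the embedded TP, whose subject is Bruno₃.
*Ahmad₁* does not c-command the anaphor → cannot bind it.
*[Ahmad₁'s colleague]₂* c-commands the anaphor but is outside its binding domain → cannot satisfy Principle A.
*Bruno₃* c-commands the anaphor within its binding domain → licit binder.
*Marcus₄* does not c-command the anaphor → cannot bind it.
*Dmitri₅* does not c-command the anaphor → cannot bind it.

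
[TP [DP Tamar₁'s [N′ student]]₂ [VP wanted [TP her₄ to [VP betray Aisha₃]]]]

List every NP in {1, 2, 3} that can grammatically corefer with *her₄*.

{1}

*her* is a pronoun, so Principle B applies: it must be free in its binding domain.
Binding domain of *her₄*: the matrix TP, whose subject is [Tamar₁'s student]₂.
*Tamar₁* and the pronoun do not c-command one another → neither Principle B nor Principle C is at stake; coindexation permitted.
*[Tamar₁'s student]₂* c-commands the pronoun within its binding domain → coindexation would violate Principle B.
*Aisha₃*: the pronoun c-commands this R-expression → coindexation would violate Principle C on *Aisha₃*.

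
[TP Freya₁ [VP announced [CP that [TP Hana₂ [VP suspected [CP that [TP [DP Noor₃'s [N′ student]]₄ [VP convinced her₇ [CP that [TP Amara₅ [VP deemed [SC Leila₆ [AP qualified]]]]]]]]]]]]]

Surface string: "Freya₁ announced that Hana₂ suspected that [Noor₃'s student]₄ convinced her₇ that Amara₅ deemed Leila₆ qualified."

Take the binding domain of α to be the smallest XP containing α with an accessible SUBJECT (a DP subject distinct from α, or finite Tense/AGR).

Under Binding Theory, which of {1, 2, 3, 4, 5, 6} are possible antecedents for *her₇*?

*her* is a pronoun, so Principle B applies: it must be free in its binding domain.
Binding domain of *her₇*: the embedded TP, whose subject is [Noor₃'s student]₄.
*Freya₁* c-commands the pronoun but from outside its binding domain, and is not c-commanded by it → coindexation permitted.
*Hana₂* c-commands the pronoun but from outside its binding domain, and is not c-commanded by it → coindexation permitted.
*Noor₃* and the pronoun do not c-command one another → neither Principle B nor Principle C is at stake; coindexation permitted.
*[Noor₃'s student]₄* c-commands the pronoun within its binding domain → coindexation would violate Principle B.
*Amara₅*: the pronoun c-commands this R-expression → coindexation would violate Principle C on *Amara₅*.
*Leila₆*: the pronoun c-commands this R-expression → coindexation would violate Principle C on *Leila₆*.

{1, 2, 3}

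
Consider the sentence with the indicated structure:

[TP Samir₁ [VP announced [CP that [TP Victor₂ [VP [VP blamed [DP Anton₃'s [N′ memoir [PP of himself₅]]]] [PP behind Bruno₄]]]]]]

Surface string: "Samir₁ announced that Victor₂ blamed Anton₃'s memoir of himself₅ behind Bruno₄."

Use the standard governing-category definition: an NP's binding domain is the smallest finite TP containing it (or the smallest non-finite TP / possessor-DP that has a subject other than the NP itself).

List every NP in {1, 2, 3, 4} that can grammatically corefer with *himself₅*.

*himself* is an anaphor, so Principle A applies: it must be bound in its binding domain.
Binding domain of *himself₅*: the possessed DP, whose subject is Anton₃.
*Samir₁* c-commands the anaphor but is outside its binding domain → cannot satisfy Principle A.
*Victor₂* c-commands the anaphor but is outside its binding domain → cannot satisfy Principle A.
*Anton₃* c-commands the anaphor within its binding domain → licit binder.
*Bruno₄* does not c-command the anaphor → cannot bind it.

{3}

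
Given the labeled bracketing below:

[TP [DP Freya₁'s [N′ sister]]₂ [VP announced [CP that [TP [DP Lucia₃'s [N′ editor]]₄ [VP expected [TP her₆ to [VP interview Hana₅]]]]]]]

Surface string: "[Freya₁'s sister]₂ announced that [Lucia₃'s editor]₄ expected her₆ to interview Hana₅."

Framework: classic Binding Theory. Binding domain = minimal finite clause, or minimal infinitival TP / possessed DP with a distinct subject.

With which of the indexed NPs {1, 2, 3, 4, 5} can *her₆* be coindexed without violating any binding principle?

{1, 2, 3}

*her* is a pronoun, so Principle B applies: it must be free in its binding domain.
Binding domain of *her₆*: the embedded TP, whose subject is [Lucia₃'s editor]₄.
*Freya₁* and the pronoun do not c-command one another → neither Principle B nor Principle C is at stake; coindexation permitted.
*[Freya₁'s sister]₂* c-commands the pronoun but from outside its binding domain, and is not c-commanded by it → coindexation permitted.
*Lucia₃* and the pronoun do not c-command one another → neither Principle B nor Principle C is at stake; coindexation permitted.
*[Lucia₃'s editor]₄* c-commands the pronoun within its binding domain → coindexation would violate Principle B.
*Hana₅*: the pronoun c-commands this R-expression → coindexation would violate Principle C on *Hana₅*.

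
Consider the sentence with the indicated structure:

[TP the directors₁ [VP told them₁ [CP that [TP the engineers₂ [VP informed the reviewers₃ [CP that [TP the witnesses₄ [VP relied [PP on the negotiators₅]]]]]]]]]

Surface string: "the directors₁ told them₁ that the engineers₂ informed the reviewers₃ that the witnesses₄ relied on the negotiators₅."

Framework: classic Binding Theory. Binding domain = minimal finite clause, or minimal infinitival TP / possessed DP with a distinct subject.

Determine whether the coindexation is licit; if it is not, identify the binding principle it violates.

Principle B

The two coindexed NPs are *the directors₁* and *them₁*.
*them₁* is a pronoun. Its binding domain is the matrix TP, whose subject is the directors₁.
*the directors₁* c-commands it within that domain and carries the same index.
The pronoun is locally bound → Principle B violation.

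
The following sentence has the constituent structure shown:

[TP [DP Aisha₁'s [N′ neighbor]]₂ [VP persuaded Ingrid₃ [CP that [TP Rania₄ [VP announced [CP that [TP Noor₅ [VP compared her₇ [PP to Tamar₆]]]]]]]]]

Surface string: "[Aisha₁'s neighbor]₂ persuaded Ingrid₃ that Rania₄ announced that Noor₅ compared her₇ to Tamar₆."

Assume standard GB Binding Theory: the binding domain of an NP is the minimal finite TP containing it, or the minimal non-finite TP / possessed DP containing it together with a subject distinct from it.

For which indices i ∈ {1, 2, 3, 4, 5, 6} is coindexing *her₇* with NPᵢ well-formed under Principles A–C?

{1, 2, 3, 4}

*her* is a pronoun, so Principle B applies: it must be free in its binding domain.
Binding domain of *her₇*: the embedded TP, whose subject is Noor₅.
*Aisha₁* and the pronoun do not c-command one another → neither Principle B nor Principle C is at stake; coindexation permitted.
*[Aisha₁'s neighbor]₂* c-commands the pronoun but from outside its binding domain, and is not c-commanded by it → coindexation permitted.
*Ingrid₃* c-commands the pronoun but from outside its binding domain, and is not c-commanded by it → coindexation permitted.
*Rania₄* c-commands the pronoun but from outside its binding domain, and is not c-commanded by it → coindexation permitted.
*Noor₅* c-commands the pronoun within its binding domain → coindexation would violate Principle B.
*Tamar₆*: the pronoun c-commands this R-expression → coindexation would violate Principle C on *Tamar₆*.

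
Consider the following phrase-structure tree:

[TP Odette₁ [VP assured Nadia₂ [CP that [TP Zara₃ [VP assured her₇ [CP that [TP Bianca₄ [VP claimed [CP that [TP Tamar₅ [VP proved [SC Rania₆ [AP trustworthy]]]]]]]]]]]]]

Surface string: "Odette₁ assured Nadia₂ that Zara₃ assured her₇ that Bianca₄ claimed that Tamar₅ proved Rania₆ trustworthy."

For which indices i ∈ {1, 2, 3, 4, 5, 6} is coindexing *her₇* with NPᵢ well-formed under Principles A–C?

*her* is a pronoun, so Principle B applies: it must be free in its binding domain.
Binding domain of *her₇*: the embedded TP, whose subject is Zara₃.
*Odette₁* c-commands the pronoun but from outside its binding domain, and is not c-commanded by it → coindexation permitted.
*Nadia₂* c-commands the pronoun but from outside its binding domain, and is not c-commanded by it → coindexation permitted.
*Zara₃* c-commands the pronoun within its binding domain → coindexation would violate Principle B.
*Bianca₄*: the pronoun c-commands this R-expression → coindexation would violate Principle C on *Bianca₄*.
*Tamar₅*: the pronoun c-commands this R-expression → coindexation would violate Principle C on *Tamar₅*.
*Rania₆*: the pronoun c-commands this R-expression → coindexation would violate Principle C on *Rania₆*.

{1, 2}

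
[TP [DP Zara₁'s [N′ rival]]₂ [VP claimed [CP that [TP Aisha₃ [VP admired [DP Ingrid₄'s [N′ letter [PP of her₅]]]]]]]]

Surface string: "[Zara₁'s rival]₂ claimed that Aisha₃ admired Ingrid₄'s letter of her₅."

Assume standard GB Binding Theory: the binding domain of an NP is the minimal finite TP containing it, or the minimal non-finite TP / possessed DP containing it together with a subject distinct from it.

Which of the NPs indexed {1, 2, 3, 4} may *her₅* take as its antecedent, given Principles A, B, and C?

*her* is a pronoun, so Principle B applies: it must be free in its binding domain.
Binding domain of *her₅*: the possessed DP, whose subject is Ingrid₄.
*Zara₁* and the pronoun do not c-command one another → neither Principle B nor Principle C is at stake; coindexation permitted.
*[Zara₁'s rival]₂* c-commands the pronoun but from outside its binding domain, and is not c-commanded by it → coindexation permitted.
*Aisha₃* c-commands the pronoun but from outside its binding domain, and is not c-commanded by it → coindexation permitted.
*Ingrid₄* c-commands the pronoun within its binding domain → coindexation would violate Principle B.

{1, 2, 3}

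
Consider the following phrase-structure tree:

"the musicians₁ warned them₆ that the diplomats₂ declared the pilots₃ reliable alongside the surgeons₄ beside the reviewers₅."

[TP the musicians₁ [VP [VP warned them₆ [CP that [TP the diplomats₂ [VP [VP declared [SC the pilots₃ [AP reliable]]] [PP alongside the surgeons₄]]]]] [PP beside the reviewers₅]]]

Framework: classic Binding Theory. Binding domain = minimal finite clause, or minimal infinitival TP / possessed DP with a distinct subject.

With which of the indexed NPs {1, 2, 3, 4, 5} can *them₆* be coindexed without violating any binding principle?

*them* is a pronoun, so Principle B applies: it must be free in its binding domain.
Binding domain of *them₆*: the matrix TP, whose subject is the musicians₁.
*the musicians₁* c-commands the pronoun within its binding domain → coindexation would violate Principle B.
*the diplomats₂*: the pronoun c-commands this R-expression → coindexation would violate Principle C on *the diplomats₂*.
*the pilots₃*: the pronoun c-commands this R-expression → coindexation would violate Principle C on *the pilots₃*.
*the surgeons₄*: the pronoun c-commands this R-expression → coindexation would violate Principle C on *the surgeons₄*.
*the reviewers₅* and the pronoun do not c-command one another → neither Principle B nor Principle C is at stake; coindexation permitted.

{5}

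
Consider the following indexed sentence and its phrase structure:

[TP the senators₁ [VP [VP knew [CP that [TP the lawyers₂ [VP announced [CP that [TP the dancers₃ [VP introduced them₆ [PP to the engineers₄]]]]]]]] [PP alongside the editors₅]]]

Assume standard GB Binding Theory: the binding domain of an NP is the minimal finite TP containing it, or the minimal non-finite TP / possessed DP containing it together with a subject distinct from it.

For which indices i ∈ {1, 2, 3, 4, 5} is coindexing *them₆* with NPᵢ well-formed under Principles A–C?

*them* is a pronoun, so Principle B applies: it must be free in its binding domain.
Binding domain of *them₆*: the embedded TP, whose subject is the dancers₃.
*the senators₁* c-commands the pronoun but from outside its binding domain, and is not c-commanded by it → coindexation permitted.
*the lawyers₂* c-commands the pronoun but from outside its binding domain, and is not c-commanded by it → coindexation permitted.
*the dancers₃* c-commands the pronoun within its binding domain → coindexation would violate Principle B.
*the engineers₄*: the pronoun c-commands this R-expression → coindexation would violate Principle C on *the engineers₄*.
*the editors₅* and the pronoun do not c-command one another → neither Principle B nor Principle C is at stake; coindexation permitted.

{1, 2, 5}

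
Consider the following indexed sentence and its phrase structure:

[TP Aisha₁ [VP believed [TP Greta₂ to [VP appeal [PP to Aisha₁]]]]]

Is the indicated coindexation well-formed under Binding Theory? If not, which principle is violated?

Principle C

The two coindexed NPs are *Aisha₁* (the lower occurrence) and *Aisha₁* (the higher occurrence).
*Aisha₁* (the lower occurrence) is an R-expression. Principle C requires it to be free everywhere.
*Aisha₁* (the higher occurrence) c-commands it and carries the same index.
The R-expression is bound → Principle C violation.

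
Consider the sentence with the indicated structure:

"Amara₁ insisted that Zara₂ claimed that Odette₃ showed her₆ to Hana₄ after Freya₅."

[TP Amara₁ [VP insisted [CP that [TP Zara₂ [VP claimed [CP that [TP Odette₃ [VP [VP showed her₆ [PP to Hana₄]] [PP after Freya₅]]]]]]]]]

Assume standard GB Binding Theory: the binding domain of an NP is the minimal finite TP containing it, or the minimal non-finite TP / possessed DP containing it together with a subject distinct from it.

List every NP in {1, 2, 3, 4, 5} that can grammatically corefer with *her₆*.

{1, 2, 5}

*her* is a pronoun, so Principle B applies: it must be free in its binding domain.
Binding domain of *her₆*: the embedded TP, whose subject is Odette₃.
*Amara₁* c-commands the pronoun but from outside its binding domain, and is not c-commanded by it → coindexation permitted.
*Zara₂* c-commands the pronoun but from outside its binding domain, and is not c-commanded by it → coindexation permitted.
*Odette₃* c-commands the pronoun within its binding domain → coindexation would violate Principle B.
*Hana₄*: the pronoun c-commands this R-expression → coindexation would violate Principle C on *Hana₄*.
*Freya₅* and the pronoun do not c-command one another → neither Principle B nor Principle C is at stake; coindexation permitted.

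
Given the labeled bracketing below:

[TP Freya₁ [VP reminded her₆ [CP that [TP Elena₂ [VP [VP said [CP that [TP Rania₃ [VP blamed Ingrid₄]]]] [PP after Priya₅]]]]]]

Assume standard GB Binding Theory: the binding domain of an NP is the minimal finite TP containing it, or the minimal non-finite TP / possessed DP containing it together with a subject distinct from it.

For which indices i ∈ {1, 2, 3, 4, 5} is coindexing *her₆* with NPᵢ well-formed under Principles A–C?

*her* is a pronoun, so Principle B applies: it must be free in its binding domain.
Binding domain of *her₆*: the matrix TP, whose subject is Freya₁.
*Freya₁* c-commands the pronoun within its binding domain → coindexation would violate Principle B.
*Elena₂*: the pronoun c-commands this R-expression → coindexation would violate Principle C on *Elena₂*.
*Rania₃*: the pronoun c-commands this R-expression → coindexation would violate Principle C on *Rania₃*.
*Ingrid₄*: the pronoun c-commands this R-expression → coindexation would violate Principle C on *Ingrid₄*.
*Priya₅*: the pronoun c-commands this R-expression → coindexation would violate Principle C on *Priya₅*.

none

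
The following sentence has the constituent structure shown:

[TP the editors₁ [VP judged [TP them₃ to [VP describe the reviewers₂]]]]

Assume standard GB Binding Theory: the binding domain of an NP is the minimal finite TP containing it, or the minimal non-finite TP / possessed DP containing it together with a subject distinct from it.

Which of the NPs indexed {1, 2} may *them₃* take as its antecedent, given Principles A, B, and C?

none

*them* is a pronoun, so Principle B applies: it must be free in its binding domain.
Binding domain of *them₃*: the matrix TP, whose subject is the editors₁.
*the editors₁* c-commands the pronoun within its binding domain → coindexation would violate Principle B.
*the reviewers₂*: the pronoun c-commands this R-expression → coindexation would violate Principle C on *the reviewers₂*.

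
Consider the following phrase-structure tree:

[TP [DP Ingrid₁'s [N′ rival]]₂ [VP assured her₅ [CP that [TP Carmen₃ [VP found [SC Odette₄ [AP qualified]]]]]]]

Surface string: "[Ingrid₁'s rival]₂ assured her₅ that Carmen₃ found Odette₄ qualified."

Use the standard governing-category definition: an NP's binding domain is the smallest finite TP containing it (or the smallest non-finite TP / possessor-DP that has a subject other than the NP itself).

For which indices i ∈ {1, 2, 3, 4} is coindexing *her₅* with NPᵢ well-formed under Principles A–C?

*her* is a pronoun, so Principle B applies: it must be free in its binding domain.
Binding domain of *her₅*: the matrix TP, whose subject is [Ingrid₁'s rival]₂.
*Ingrid₁* and the pronoun do not c-command one another → neither Principle B nor Principle C is at stake; coindexation permitted.
*[Ingrid₁'s rival]₂* c-commands the pronoun within its binding domain → coindexation would violate Principle B.
*Carmen₃*: the pronoun c-commands this R-expression → coindexation would violate Principle C on *Carmen₃*.
*Odette₄*: the pronoun c-commands this R-expression → coindexation would violate Principle C on *Odette₄*.

{1}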